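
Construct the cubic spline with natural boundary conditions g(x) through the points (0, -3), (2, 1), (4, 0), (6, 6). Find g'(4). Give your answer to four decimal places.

0.8000

Write σ_i for g''(x_i). With h_i = 2, 2, 2 and divided differences Δ_i = 2, -1/2, 3, the continuity of g' gives the tridiagonal system
  2·σ_0 + 8·σ_1 + 2·σ_2 = 6(Δ_1 - Δ_0) = -15
  2·σ_1 + 8·σ_2 + 2·σ_3 = 6(Δ_2 - Δ_1) = 21
Natural end conditions: σ_0 = σ_3 = 0.
Solving: σ_0 = 0, σ_1 = -27/10, σ_2 = 33/10, σ_3 = 0.
On [4, 6], g'(x) = b_2 + 2c_2·(x - 4) + 3d_2·(x - 4)² with b_2 = Δ_2 - h_2(2σ_2 + σ_3)/6 = 4/5, c_2 = σ_2/2 = 33/20, d_2 = (σ_3 - σ_2)/(6h_2) = -11/40. So g'(4) = 4/5.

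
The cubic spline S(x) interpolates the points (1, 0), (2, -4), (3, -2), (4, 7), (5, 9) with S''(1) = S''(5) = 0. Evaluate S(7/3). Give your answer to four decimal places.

-4.3108

Write σ_i for S''(x_i). With h_i = 1, 1, 1, 1 and divided differences Δ_i = -4, 2, 9, 2, the continuity of S' gives the tridiagonal system
  1·σ_0 + 4·σ_1 + 1·σ_2 = 6(Δ_1 - Δ_0) = 36
  1·σ_1 + 4·σ_2 + 1·σ_3 = 6(Δ_2 - Δ_1) = 42
  1·σ_2 + 4·σ_3 + 1·σ_4 = 6(Δ_3 - Δ_2) = -42
Natural end conditions: σ_0 = σ_4 = 0.
Solving the tridiagonal system: σ_0 = 0, σ_1 = 165/28, σ_2 = 87/7, σ_3 = -381/28, σ_4 = 0.
On [2, 3], S(x) = -4 - 57/28·(x - 2) + 165/56·(x - 2)² + 61/56·(x - 2)³.
With (x - 2) = 1/3: S(7/3) = -3259/756.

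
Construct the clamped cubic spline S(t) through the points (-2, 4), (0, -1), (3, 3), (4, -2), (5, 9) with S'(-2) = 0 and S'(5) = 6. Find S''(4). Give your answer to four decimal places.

Let m_i = S''(x_i). Step sizes h_i = 2, 3, 1, 1; slopes of the chords Δ_i = (y_(i+1) - y_i)/h_i = -5/2, 4/3, -5, 11.
  2·m_0 + 10·m_1 + 3·m_2 = 6(Δ_1 - Δ_0) = 23
  3·m_1 + 8·m_2 + 1·m_3 = 6(Δ_2 - Δ_1) = -38
  1·m_2 + 4·m_3 + 1·m_4 = 6(Δ_3 - Δ_2) = 96
Clamped end conditions give two more equations: 2h_0·m_0 + h_0·m_1 = 6(Δ_0 - S'(-2)) = -15 and h_3·m_3 + 2h_3·m_4 = 6(S'(5) - Δ_3) = -30.
Solving: m_0 = -4189/564, m_1 = 1037/141, m_2 = -3355/282, m_3 = 4951/141, m_4 = -9181/282.

35.1135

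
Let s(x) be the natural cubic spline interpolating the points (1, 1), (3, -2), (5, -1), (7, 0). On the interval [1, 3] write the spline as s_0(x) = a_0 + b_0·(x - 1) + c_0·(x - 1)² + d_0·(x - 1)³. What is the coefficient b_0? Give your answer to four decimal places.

-2.0333

Write M_i for s''(x_i). With h_i = 2, 2, 2 and divided differences Δ_i = -3/2, 1/2, 1/2, the continuity of s' gives the tridiagonal system
  2·M_0 + 8·M_1 + 2·M_2 = 6(Δ_1 - Δ_0) = 12
  2·M_1 + 8·M_2 + 2·M_3 = 6(Δ_2 - Δ_1) = 0
Natural end conditions: M_0 = M_3 = 0.
Forward elimination and back-substitution give M_0 = 0, M_1 = 8/5, M_2 = -2/5, M_3 = 0.
On [1, 3], with s_0(x) = a_0 + b_0·(x - 1) + c_0·(x - 1)² + d_0·(x - 1)³: c_0 = M_0/2 = 0, d_0 = (M_1 - M_0)/(6h_0) = 2/15, b_0 = Δ_0 - h_0(2M_0 + M_1)/6 = -61/30.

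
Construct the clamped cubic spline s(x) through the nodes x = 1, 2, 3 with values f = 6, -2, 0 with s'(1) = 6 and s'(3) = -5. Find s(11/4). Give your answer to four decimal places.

With m_i denoting the second derivative at x_i, h_i = 1, 1, and Δ_i = (y_(i+1) − y_i)/h_i = -8, 2:
  1·m_0 + 4·m_1 + 1·m_2 = 6(Δ_1 - Δ_0) = 60
Clamped end conditions give two more equations: 2h_0·m_0 + h_0·m_1 = 6(Δ_0 - s'(1)) = -84 and h_1·m_1 + 2h_1·m_2 = 6(s'(3) - Δ_1) = -42.
Solving: m_0 = -125/2, m_1 = 41, m_2 = -83/2.
On [2, 3], s(x) = -2 - 19/4·(x - 2) + 41/2·(x - 2)² - 55/4·(x - 2)³.
With (x - 2) = 3/4: s(11/4) = 43/256.

0.1680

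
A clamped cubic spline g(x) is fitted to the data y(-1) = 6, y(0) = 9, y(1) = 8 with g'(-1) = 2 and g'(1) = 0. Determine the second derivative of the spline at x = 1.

8

Put σ_i = g'' at the i-th knot. Here h = (1, 1) and Δ = (3, -1), so the interior equations h_(i-1)·σ_(i-1) + 2(h_(i-1)+h_i)·σ_i + h_i·σ_(i+1) = 6(Δ_i − Δ_(i-1)) read
  1·σ_0 + 4·σ_1 + 1·σ_2 = 6(Δ_1 - Δ_0) = -24
Clamped end conditions give two more equations: 2h_0·σ_0 + h_0·σ_1 = 6(Δ_0 - g'(-1)) = 6 and h_1·σ_1 + 2h_1·σ_2 = 6(g'(1) - Δ_1) = 6.
Solving: σ_0 = 8, σ_1 = -10, σ_2 = 8.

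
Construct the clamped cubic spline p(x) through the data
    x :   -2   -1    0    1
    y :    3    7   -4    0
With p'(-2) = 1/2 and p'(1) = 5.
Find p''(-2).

Put m_i = p'' at the i-th knot. Here h = (1, 1, 1) and Δ = (4, -11, 4), so the interior equations h_(i-1)·m_(i-1) + 2(h_(i-1)+h_i)·m_i + h_i·m_(i+1) = 6(Δ_i − Δ_(i-1)) read
  1·m_0 + 4·m_1 + 1·m_2 = 6(Δ_1 - Δ_0) = -90
  1·m_1 + 4·m_2 + 1·m_3 = 6(Δ_2 - Δ_1) = 90
Clamped end conditions give two more equations: 2h_0·m_0 + h_0·m_1 = 6(Δ_0 - p'(-2)) = 21 and h_2·m_2 + 2h_2·m_3 = 6(p'(1) - Δ_2) = 6.
Solving: m_0 = 30, m_1 = -39, m_2 = 36, m_3 = -15.

30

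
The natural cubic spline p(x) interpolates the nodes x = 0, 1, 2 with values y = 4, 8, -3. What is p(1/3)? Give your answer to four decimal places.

With m_i denoting the second derivative at x_i, h_i = 1, 1, and Δ_i = (y_(i+1) − y_i)/h_i = 4, -11:
  1·m_0 + 4·m_1 + 1·m_2 = 6(Δ_1 - Δ_0) = -90
Natural end conditions: m_0 = m_2 = 0.
Hence m_0 = 0, m_1 = -45/2, m_2 = 0.
On [0, 1], p(x) = 4 + 31/4·x + 0·x² - 15/4·x³.
With x = 1/3: p(1/3) = 58/9.

6.4444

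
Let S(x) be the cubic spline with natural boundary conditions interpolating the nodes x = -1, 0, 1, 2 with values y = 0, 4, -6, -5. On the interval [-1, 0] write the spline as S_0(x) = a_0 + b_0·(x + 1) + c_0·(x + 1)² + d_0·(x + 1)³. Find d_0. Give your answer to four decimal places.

-4.4667

Let M_i = S''(x_i). Step sizes h_i = 1, 1, 1; slopes of the chords Δ_i = (y_(i+1) - y_i)/h_i = 4, -10, 1.
  1·M_0 + 4·M_1 + 1·M_2 = 6(Δ_1 - Δ_0) = -84
  1·M_1 + 4·M_2 + 1·M_3 = 6(Δ_2 - Δ_1) = 66
Natural end conditions: M_0 = M_3 = 0.
Solving the tridiagonal system: M_0 = 0, M_1 = -134/5, M_2 = 116/5, M_3 = 0.
On [-1, 0], with S_0(x) = a_0 + b_0·(x + 1) + c_0·(x + 1)² + d_0·(x + 1)³: c_0 = M_0/2 = 0, d_0 = (M_1 - M_0)/(6h_0) = -67/15, b_0 = Δ_0 - h_0(2M_0 + M_1)/6 = 127/15.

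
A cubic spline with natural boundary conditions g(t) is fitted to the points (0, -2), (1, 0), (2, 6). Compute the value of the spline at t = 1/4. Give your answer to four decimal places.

-1.7344

Let σ_i = g''(x_i). Step sizes h_i = 1, 1; slopes of the chords Δ_i = (y_(i+1) - y_i)/h_i = 2, 6.
  1·σ_0 + 4·σ_1 + 1·σ_2 = 6(Δ_1 - Δ_0) = 24
Natural end conditions: σ_0 = σ_2 = 0.
Solving the tridiagonal system: σ_0 = 0, σ_1 = 6, σ_2 = 0.
On [0, 1], g(t) = -2 + 1·t + 0·t² + 1·t³.
With t = 1/4: g(1/4) = -111/64.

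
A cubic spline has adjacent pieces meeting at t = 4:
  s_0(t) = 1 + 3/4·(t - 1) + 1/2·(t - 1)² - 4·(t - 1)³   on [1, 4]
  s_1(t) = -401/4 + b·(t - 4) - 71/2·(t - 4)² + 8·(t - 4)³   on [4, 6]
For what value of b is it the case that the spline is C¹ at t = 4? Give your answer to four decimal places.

-104.2500

s_0'(t) = 3/4 + 1·(t - 1) - 12·(t - 1)², so s_0'(4) = -417/4. On the right, s_1'(4) = b, so b = -417/4.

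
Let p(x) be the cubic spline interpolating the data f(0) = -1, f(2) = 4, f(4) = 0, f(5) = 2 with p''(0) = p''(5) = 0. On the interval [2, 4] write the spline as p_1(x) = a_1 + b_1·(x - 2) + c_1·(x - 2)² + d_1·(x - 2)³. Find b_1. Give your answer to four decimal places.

Put M_i = p'' at the i-th knot. Here h = (2, 2, 1) and Δ = (5/2, -2, 2), so the interior equations h_(i-1)·M_(i-1) + 2(h_(i-1)+h_i)·M_i + h_i·M_(i+1) = 6(Δ_i − Δ_(i-1)) read
  2·M_0 + 8·M_1 + 2·M_2 = 6(Δ_1 - Δ_0) = -27
  2·M_1 + 6·M_2 + 1·M_3 = 6(Δ_2 - Δ_1) = 24
Natural end conditions: M_0 = M_3 = 0.
Hence M_0 = 0, M_1 = -105/22, M_2 = 123/22, M_3 = 0.
On [2, 4], with p_1(x) = a_1 + b_1·(x - 2) + c_1·(x - 2)² + d_1·(x - 2)³: c_1 = M_1/2 = -105/44, d_1 = (M_2 - M_1)/(6h_1) = 19/22, b_1 = Δ_1 - h_1(2M_1 + M_2)/6 = -15/22.

-0.6818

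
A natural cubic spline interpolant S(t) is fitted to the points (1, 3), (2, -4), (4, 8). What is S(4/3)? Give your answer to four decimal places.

0.0247

Let M_i = S''(x_i). Step sizes h_i = 1, 2; slopes of the chords Δ_i = (y_(i+1) - y_i)/h_i = -7, 6.
  1·M_0 + 6·M_1 + 2·M_2 = 6(Δ_1 - Δ_0) = 78
Natural end conditions: M_0 = M_2 = 0.
Forward elimination and back-substitution give M_0 = 0, M_1 = 13, M_2 = 0.
On [1, 2], S(t) = 3 - 55/6·(t - 1) + 0·(t - 1)² + 13/6·(t - 1)³.
With (t - 1) = 1/3: S(4/3) = 2/81.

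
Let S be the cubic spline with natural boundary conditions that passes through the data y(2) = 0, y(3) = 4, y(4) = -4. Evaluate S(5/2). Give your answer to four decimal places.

Put σ_i = S'' at the i-th knot. Here h = (1, 1) and Δ = (4, -8), so the interior equations h_(i-1)·σ_(i-1) + 2(h_(i-1)+h_i)·σ_i + h_i·σ_(i+1) = 6(Δ_i − Δ_(i-1)) read
  1·σ_0 + 4·σ_1 + 1·σ_2 = 6(Δ_1 - Δ_0) = -72
Natural end conditions: σ_0 = σ_2 = 0.
Hence σ_0 = 0, σ_1 = -18, σ_2 = 0.
On [2, 3], S(t) = 0 + 7·(t - 2) + 0·(t - 2)² - 3·(t - 2)³.
With (t - 2) = 1/2: S(5/2) = 25/8.

3.1250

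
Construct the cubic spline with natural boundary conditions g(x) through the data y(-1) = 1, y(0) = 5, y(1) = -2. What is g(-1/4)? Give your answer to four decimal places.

Let M_i = g''(x_i). Step sizes h_i = 1, 1; slopes of the chords Δ_i = (y_(i+1) - y_i)/h_i = 4, -7.
  1·M_0 + 4·M_1 + 1·M_2 = 6(Δ_1 - Δ_0) = -66
Natural end conditions: M_0 = M_2 = 0.
Forward elimination and back-substitution give M_0 = 0, M_1 = -33/2, M_2 = 0.
On [-1, 0], g(x) = 1 + 27/4·(x + 1) + 0·(x + 1)² - 11/4·(x + 1)³.
With (x + 1) = 3/4: g(-1/4) = 1255/256.

4.9023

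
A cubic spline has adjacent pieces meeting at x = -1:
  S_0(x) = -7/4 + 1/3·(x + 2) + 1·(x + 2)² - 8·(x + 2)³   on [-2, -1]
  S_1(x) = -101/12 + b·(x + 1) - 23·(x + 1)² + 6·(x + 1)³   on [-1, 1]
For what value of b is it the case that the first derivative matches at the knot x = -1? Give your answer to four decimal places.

S_0'(x) = 1/3 + 2·(x + 2) - 24·(x + 2)², so S_0'(-1) = -65/3. On the right, S_1'(-1) = b, so b = -65/3.

-21.6667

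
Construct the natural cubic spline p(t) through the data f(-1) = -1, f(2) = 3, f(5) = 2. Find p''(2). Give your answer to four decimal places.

-0.8333

Write M_i for p''(x_i). With h_i = 3, 3 and divided differences Δ_i = 4/3, -1/3, the continuity of p' gives the tridiagonal system
  3·M_0 + 12·M_1 + 3·M_2 = 6(Δ_1 - Δ_0) = -10
Natural end conditions: M_0 = M_2 = 0.
Solving the tridiagonal system: M_0 = 0, M_1 = -5/6, M_2 = 0.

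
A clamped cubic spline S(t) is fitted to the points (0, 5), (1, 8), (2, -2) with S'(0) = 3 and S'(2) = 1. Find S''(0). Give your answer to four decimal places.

Put M_i = S'' at the i-th knot. Here h = (1, 1) and Δ = (3, -10), so the interior equations h_(i-1)·M_(i-1) + 2(h_(i-1)+h_i)·M_i + h_i·M_(i+1) = 6(Δ_i − Δ_(i-1)) read
  1·M_0 + 4·M_1 + 1·M_2 = 6(Δ_1 - Δ_0) = -78
Clamped end conditions give two more equations: 2h_0·M_0 + h_0·M_1 = 6(Δ_0 - S'(0)) = 0 and h_1·M_1 + 2h_1·M_2 = 6(S'(2) - Δ_1) = 66.
Solving: M_0 = 37/2, M_1 = -37, M_2 = 103/2.

18.5000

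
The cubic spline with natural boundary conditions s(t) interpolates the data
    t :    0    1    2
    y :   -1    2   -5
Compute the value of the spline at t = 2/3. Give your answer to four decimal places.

1.9259

With M_i denoting the second derivative at x_i, h_i = 1, 1, and Δ_i = (y_(i+1) − y_i)/h_i = 3, -7:
  1·M_0 + 4·M_1 + 1·M_2 = 6(Δ_1 - Δ_0) = -60
Natural end conditions: M_0 = M_2 = 0.
Solving: M_0 = 0, M_1 = -15, M_2 = 0.
On [0, 1], s(t) = -1 + 11/2·t + 0·t² - 5/2·t³.
With t = 2/3: s(2/3) = 52/27.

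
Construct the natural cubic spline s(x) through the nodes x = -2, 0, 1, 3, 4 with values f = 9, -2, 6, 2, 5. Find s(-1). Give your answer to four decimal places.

-0.5484

Let σ_i = s''(x_i). Step sizes h_i = 2, 1, 2, 1; slopes of the chords Δ_i = (y_(i+1) - y_i)/h_i = -11/2, 8, -2, 3.
  2·σ_0 + 6·σ_1 + 1·σ_2 = 6(Δ_1 - Δ_0) = 81
  1·σ_1 + 6·σ_2 + 2·σ_3 = 6(Δ_2 - Δ_1) = -60
  2·σ_2 + 6·σ_3 + 1·σ_4 = 6(Δ_3 - Δ_2) = 30
Natural end conditions: σ_0 = σ_4 = 0.
Solving: σ_0 = 0, σ_1 = 502/31, σ_2 = -501/31, σ_3 = 322/31, σ_4 = 0.
On [-2, 0], s(x) = 9 - 2027/186·(x + 2) + 0·(x + 2)² + 251/186·(x + 2)³.
With (x + 2) = 1: s(-1) = -17/31.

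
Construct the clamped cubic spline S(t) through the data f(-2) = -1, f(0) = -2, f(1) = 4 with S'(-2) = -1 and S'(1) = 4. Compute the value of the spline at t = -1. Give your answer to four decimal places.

With σ_i denoting the second derivative at x_i, h_i = 2, 1, and Δ_i = (y_(i+1) − y_i)/h_i = -1/2, 6:
  2·σ_0 + 6·σ_1 + 1·σ_2 = 6(Δ_1 - Δ_0) = 39
Clamped end conditions give two more equations: 2h_0·σ_0 + h_0·σ_1 = 6(Δ_0 - S'(-2)) = 3 and h_1·σ_1 + 2h_1·σ_2 = 6(S'(1) - Δ_1) = -12.
Hence σ_0 = -49/12, σ_1 = 29/3, σ_2 = -65/6.
On [-2, 0], S(t) = -1 - 1·(t + 2) - 49/24·(t + 2)² + 55/48·(t + 2)³.
With (t + 2) = 1: S(-1) = -139/48.

-2.8958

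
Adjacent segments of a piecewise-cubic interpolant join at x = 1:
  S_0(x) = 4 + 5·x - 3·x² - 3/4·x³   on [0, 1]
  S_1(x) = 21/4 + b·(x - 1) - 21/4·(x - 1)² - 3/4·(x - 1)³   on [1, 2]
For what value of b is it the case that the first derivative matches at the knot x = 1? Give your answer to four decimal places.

S_0'(x) = 5 - 6·x - 9/4·x², so S_0'(1) = -13/4. On the right, S_1'(1) = b, so b = -13/4.

-3.2500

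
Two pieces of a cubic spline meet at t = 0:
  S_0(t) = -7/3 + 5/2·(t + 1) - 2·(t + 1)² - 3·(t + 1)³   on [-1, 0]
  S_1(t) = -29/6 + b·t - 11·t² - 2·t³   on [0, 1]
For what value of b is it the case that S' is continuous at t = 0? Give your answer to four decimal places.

-10.5000

S_0'(t) = 5/2 - 4·(t + 1) - 9·(t + 1)², so S_0'(0) = -21/2. On the right, S_1'(0) = b, so b = -21/2.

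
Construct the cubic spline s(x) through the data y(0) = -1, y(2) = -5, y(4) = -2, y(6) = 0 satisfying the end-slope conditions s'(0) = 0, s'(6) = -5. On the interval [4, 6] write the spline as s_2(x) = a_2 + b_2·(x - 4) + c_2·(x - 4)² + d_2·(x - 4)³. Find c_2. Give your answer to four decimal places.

0.5667

Write M_i for s''(x_i). With h_i = 2, 2, 2 and divided differences Δ_i = -2, 3/2, 1, the continuity of s' gives the tridiagonal system
  2·M_0 + 8·M_1 + 2·M_2 = 6(Δ_1 - Δ_0) = 21
  2·M_1 + 8·M_2 + 2·M_3 = 6(Δ_2 - Δ_1) = -3
Clamped end conditions give two more equations: 2h_0·M_0 + h_0·M_1 = 6(Δ_0 - s'(0)) = -12 and h_2·M_2 + 2h_2·M_3 = 6(s'(6) - Δ_2) = -36.
Solving: M_0 = -143/30, M_1 = 53/15, M_2 = 17/15, M_3 = -287/30.
On [4, 6], with s_2(x) = a_2 + b_2·(x - 4) + c_2·(x - 4)² + d_2·(x - 4)³: c_2 = M_2/2 = 17/30, d_2 = (M_3 - M_2)/(6h_2) = -107/120, b_2 = Δ_2 - h_2(2M_2 + M_3)/6 = 103/30.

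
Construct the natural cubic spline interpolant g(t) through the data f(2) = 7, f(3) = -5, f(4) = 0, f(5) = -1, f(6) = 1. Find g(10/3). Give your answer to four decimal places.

-4.2672

Let M_i = g''(x_i). Step sizes h_i = 1, 1, 1, 1; slopes of the chords Δ_i = (y_(i+1) - y_i)/h_i = -12, 5, -1, 2.
  1·M_0 + 4·M_1 + 1·M_2 = 6(Δ_1 - Δ_0) = 102
  1·M_1 + 4·M_2 + 1·M_3 = 6(Δ_2 - Δ_1) = -36
  1·M_2 + 4·M_3 + 1·M_4 = 6(Δ_3 - Δ_2) = 18
Natural end conditions: M_0 = M_4 = 0.
Forward elimination and back-substitution give M_0 = 0, M_1 = 423/14, M_2 = -132/7, M_3 = 129/14, M_4 = 0.
On [3, 4], g(t) = -5 - 27/14·(t - 3) + 423/28·(t - 3)² - 229/28·(t - 3)³.
With (t - 3) = 1/3: g(10/3) = -1613/378.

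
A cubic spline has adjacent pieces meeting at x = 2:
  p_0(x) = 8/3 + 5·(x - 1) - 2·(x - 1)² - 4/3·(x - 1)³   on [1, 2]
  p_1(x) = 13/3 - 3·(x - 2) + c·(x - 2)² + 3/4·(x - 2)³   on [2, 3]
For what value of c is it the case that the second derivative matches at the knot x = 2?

-6

p_0''(x) = -4 - 8·(x - 1), so p_0''(2) = -12. On the right, p_1''(2) = 2c, so c = -6.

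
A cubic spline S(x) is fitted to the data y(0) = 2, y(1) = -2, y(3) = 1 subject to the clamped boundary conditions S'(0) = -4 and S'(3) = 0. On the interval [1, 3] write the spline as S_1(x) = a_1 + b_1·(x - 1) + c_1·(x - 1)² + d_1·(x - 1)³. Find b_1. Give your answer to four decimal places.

With σ_i denoting the second derivative at x_i, h_i = 1, 2, and Δ_i = (y_(i+1) − y_i)/h_i = -4, 3/2:
  1·σ_0 + 6·σ_1 + 2·σ_2 = 6(Δ_1 - Δ_0) = 33
Clamped end conditions give two more equations: 2h_0·σ_0 + h_0·σ_1 = 6(Δ_0 - S'(0)) = 0 and h_1·σ_1 + 2h_1·σ_2 = 6(S'(3) - Δ_1) = -9.
Forward elimination and back-substitution give σ_0 = -25/6, σ_1 = 25/3, σ_2 = -77/12.
On [1, 3], with S_1(x) = a_1 + b_1·(x - 1) + c_1·(x - 1)² + d_1·(x - 1)³: c_1 = σ_1/2 = 25/6, d_1 = (σ_2 - σ_1)/(6h_1) = -59/48, b_1 = Δ_1 - h_1(2σ_1 + σ_2)/6 = -23/12.

-1.9167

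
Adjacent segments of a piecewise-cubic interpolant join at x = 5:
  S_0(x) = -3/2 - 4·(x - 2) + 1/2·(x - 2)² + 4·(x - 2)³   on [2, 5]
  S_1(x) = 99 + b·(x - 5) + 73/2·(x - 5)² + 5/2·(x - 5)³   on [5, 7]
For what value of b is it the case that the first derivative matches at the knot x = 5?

S_0'(x) = -4 + 1·(x - 2) + 12·(x - 2)², so S_0'(5) = 107. On the right, S_1'(5) = b, so b = 107.

107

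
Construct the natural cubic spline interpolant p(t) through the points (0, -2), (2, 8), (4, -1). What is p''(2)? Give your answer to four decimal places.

-7.1250

Write M_i for p''(x_i). With h_i = 2, 2 and divided differences Δ_i = 5, -9/2, the continuity of p' gives the tridiagonal system
  2·M_0 + 8·M_1 + 2·M_2 = 6(Δ_1 - Δ_0) = -57
Natural end conditions: M_0 = M_2 = 0.
Solving the tridiagonal system: M_0 = 0, M_1 = -57/8, M_2 = 0.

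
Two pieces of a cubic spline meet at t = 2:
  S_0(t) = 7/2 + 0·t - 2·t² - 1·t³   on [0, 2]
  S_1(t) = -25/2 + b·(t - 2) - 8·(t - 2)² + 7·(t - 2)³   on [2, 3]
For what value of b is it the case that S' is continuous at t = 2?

-20

S_0'(t) = 0 - 4·t - 3·t², so S_0'(2) = -20. On the right, S_1'(2) = b, so b = -20.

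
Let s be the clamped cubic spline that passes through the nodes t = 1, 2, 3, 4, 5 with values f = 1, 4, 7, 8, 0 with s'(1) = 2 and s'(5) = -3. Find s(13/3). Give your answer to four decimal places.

Put m_i = s'' at the i-th knot. Here h = (1, 1, 1, 1) and Δ = (3, 3, 1, -8), so the interior equations h_(i-1)·m_(i-1) + 2(h_(i-1)+h_i)·m_i + h_i·m_(i+1) = 6(Δ_i − Δ_(i-1)) read
  1·m_0 + 4·m_1 + 1·m_2 = 6(Δ_1 - Δ_0) = 0
  1·m_1 + 4·m_2 + 1·m_3 = 6(Δ_2 - Δ_1) = -12
  1·m_2 + 4·m_3 + 1·m_4 = 6(Δ_3 - Δ_2) = -54
Clamped end conditions give two more equations: 2h_0·m_0 + h_0·m_1 = 6(Δ_0 - s'(1)) = 6 and h_3·m_3 + 2h_3·m_4 = 6(s'(5) - Δ_3) = 30.
Hence m_0 = 53/14, m_1 = -11/7, m_2 = 5/2, m_3 = -143/7, m_4 = 353/14.
On [4, 5], s(t) = 8 - 151/28·(t - 4) - 143/14·(t - 4)² + 213/28·(t - 4)³.
With (t - 4) = 1/3: s(13/3) = 337/63.

5.3492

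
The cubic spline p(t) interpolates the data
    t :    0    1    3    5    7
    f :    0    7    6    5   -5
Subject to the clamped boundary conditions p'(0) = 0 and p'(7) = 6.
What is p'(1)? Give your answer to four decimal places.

Let m_i = p''(x_i). Step sizes h_i = 1, 2, 2, 2; slopes of the chords Δ_i = (y_(i+1) - y_i)/h_i = 7, -1/2, -1/2, -5.
  1·m_0 + 6·m_1 + 2·m_2 = 6(Δ_1 - Δ_0) = -45
  2·m_1 + 8·m_2 + 2·m_3 = 6(Δ_2 - Δ_1) = 0
  2·m_2 + 8·m_3 + 2·m_4 = 6(Δ_3 - Δ_2) = -27
Clamped end conditions give two more equations: 2h_0·m_0 + h_0·m_1 = 6(Δ_0 - p'(0)) = 42 and h_3·m_3 + 2h_3·m_4 = 6(p'(7) - Δ_3) = 66.
Solving: m_0 = 1209/43, m_1 = -612/43, m_2 = 264/43, m_3 = -444/43, m_4 = 1863/86.
On [1, 3], p'(t) = b_1 + 2c_1·(t - 1) + 3d_1·(t - 1)² with b_1 = Δ_1 - h_1(2m_1 + m_2)/6 = 597/86, c_1 = m_1/2 = -306/43, d_1 = (m_2 - m_1)/(6h_1) = 73/43. So p'(1) = 597/86.

6.9419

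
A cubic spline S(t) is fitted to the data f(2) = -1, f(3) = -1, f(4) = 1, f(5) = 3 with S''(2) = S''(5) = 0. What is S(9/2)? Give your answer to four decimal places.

2.0500

Write M_i for S''(x_i). With h_i = 1, 1, 1 and divided differences Δ_i = 0, 2, 2, the continuity of S' gives the tridiagonal system
  1·M_0 + 4·M_1 + 1·M_2 = 6(Δ_1 - Δ_0) = 12
  1·M_1 + 4·M_2 + 1·M_3 = 6(Δ_2 - Δ_1) = 0
Natural end conditions: M_0 = M_3 = 0.
Hence M_0 = 0, M_1 = 16/5, M_2 = -4/5, M_3 = 0.
On [4, 5], S(t) = 1 + 34/15·(t - 4) - 2/5·(t - 4)² + 2/15·(t - 4)³.
With (t - 4) = 1/2: S(9/2) = 41/20.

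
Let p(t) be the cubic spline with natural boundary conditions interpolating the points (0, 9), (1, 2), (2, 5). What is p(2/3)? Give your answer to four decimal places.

3.4074

Write σ_i for p''(x_i). With h_i = 1, 1 and divided differences Δ_i = -7, 3, the continuity of p' gives the tridiagonal system
  1·σ_0 + 4·σ_1 + 1·σ_2 = 6(Δ_1 - Δ_0) = 60
Natural end conditions: σ_0 = σ_2 = 0.
Solving: σ_0 = 0, σ_1 = 15, σ_2 = 0.
On [0, 1], p(t) = 9 - 19/2·t + 0·t² + 5/2·t³.
With t = 2/3: p(2/3) = 92/27.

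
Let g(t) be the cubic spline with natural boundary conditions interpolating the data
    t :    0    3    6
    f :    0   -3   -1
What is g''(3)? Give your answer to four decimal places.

0.8333

Put M_i = g'' at the i-th knot. Here h = (3, 3) and Δ = (-1, 2/3), so the interior equations h_(i-1)·M_(i-1) + 2(h_(i-1)+h_i)·M_i + h_i·M_(i+1) = 6(Δ_i − Δ_(i-1)) read
  3·M_0 + 12·M_1 + 3·M_2 = 6(Δ_1 - Δ_0) = 10
Natural end conditions: M_0 = M_2 = 0.
Solving: M_0 = 0, M_1 = 5/6, M_2 = 0.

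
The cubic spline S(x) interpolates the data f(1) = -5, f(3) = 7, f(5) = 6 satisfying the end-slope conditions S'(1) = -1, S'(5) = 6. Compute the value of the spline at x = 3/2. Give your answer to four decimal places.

Let M_i = S''(x_i). Step sizes h_i = 2, 2; slopes of the chords Δ_i = (y_(i+1) - y_i)/h_i = 6, -1/2.
  2·M_0 + 8·M_1 + 2·M_2 = 6(Δ_1 - Δ_0) = -39
Clamped end conditions give two more equations: 2h_0·M_0 + h_0·M_1 = 6(Δ_0 - S'(1)) = 42 and h_1·M_1 + 2h_1·M_2 = 6(S'(5) - Δ_1) = 39.
Forward elimination and back-substitution give M_0 = 137/8, M_1 = -53/4, M_2 = 131/8.
On [1, 3], S(x) = -5 - 1·(x - 1) + 137/16·(x - 1)² - 81/32·(x - 1)³.
With (x - 1) = 1/2: S(3/2) = -941/256.

-3.6758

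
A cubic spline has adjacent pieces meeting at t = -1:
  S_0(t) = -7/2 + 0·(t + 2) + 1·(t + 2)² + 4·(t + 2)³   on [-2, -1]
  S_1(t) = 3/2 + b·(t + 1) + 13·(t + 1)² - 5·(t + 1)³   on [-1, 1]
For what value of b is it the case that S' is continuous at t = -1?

S_0'(t) = 0 + 2·(t + 2) + 12·(t + 2)², so S_0'(-1) = 14. On the right, S_1'(-1) = b, so b = 14.

14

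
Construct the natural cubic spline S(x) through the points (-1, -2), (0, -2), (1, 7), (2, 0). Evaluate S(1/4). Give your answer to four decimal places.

0.2531

Write M_i for S''(x_i). With h_i = 1, 1, 1 and divided differences Δ_i = 0, 9, -7, the continuity of S' gives the tridiagonal system
  1·M_0 + 4·M_1 + 1·M_2 = 6(Δ_1 - Δ_0) = 54
  1·M_1 + 4·M_2 + 1·M_3 = 6(Δ_2 - Δ_1) = -96
Natural end conditions: M_0 = M_3 = 0.
Hence M_0 = 0, M_1 = 104/5, M_2 = -146/5, M_3 = 0.
On [0, 1], S(x) = -2 + 104/15·x + 52/5·x² - 25/3·x³.
With x = 1/4: S(1/4) = 81/320.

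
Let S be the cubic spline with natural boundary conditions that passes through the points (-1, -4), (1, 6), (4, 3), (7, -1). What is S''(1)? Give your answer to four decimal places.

-3.8378

Let m_i = S''(x_i). Step sizes h_i = 2, 3, 3; slopes of the chords Δ_i = (y_(i+1) - y_i)/h_i = 5, -1, -4/3.
  2·m_0 + 10·m_1 + 3·m_2 = 6(Δ_1 - Δ_0) = -36
  3·m_1 + 12·m_2 + 3·m_3 = 6(Δ_2 - Δ_1) = -2
Natural end conditions: m_0 = m_3 = 0.
Hence m_0 = 0, m_1 = -142/37, m_2 = 88/111, m_3 = 0.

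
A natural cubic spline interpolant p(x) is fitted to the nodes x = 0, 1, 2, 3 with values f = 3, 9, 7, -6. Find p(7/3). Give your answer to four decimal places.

3.5556

Let M_i = p''(x_i). Step sizes h_i = 1, 1, 1; slopes of the chords Δ_i = (y_(i+1) - y_i)/h_i = 6, -2, -13.
  1·M_0 + 4·M_1 + 1·M_2 = 6(Δ_1 - Δ_0) = -48
  1·M_1 + 4·M_2 + 1·M_3 = 6(Δ_2 - Δ_1) = -66
Natural end conditions: M_0 = M_3 = 0.
Hence M_0 = 0, M_1 = -42/5, M_2 = -72/5, M_3 = 0.
On [2, 3], p(x) = 7 - 41/5·(x - 2) - 36/5·(x - 2)² + 12/5·(x - 2)³.
With (x - 2) = 1/3: p(7/3) = 32/9.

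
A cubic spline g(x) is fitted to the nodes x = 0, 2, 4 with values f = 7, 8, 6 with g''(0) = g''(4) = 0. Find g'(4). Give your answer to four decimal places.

-1.3750

With m_i denoting the second derivative at x_i, h_i = 2, 2, and Δ_i = (y_(i+1) − y_i)/h_i = 1/2, -1:
  2·m_0 + 8·m_1 + 2·m_2 = 6(Δ_1 - Δ_0) = -9
Natural end conditions: m_0 = m_2 = 0.
Solving the tridiagonal system: m_0 = 0, m_1 = -9/8, m_2 = 0.
On [2, 4], g'(x) = b_1 + 2c_1·(x - 2) + 3d_1·(x - 2)² with b_1 = Δ_1 - h_1(2m_1 + m_2)/6 = -1/4, c_1 = m_1/2 = -9/16, d_1 = (m_2 - m_1)/(6h_1) = 3/32. So g'(4) = -11/8.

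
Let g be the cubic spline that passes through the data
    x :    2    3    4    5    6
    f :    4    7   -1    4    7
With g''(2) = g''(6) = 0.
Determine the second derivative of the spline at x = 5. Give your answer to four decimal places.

-9.9643

Write m_i for g''(x_i). With h_i = 1, 1, 1, 1 and divided differences Δ_i = 3, -8, 5, 3, the continuity of g' gives the tridiagonal system
  1·m_0 + 4·m_1 + 1·m_2 = 6(Δ_1 - Δ_0) = -66
  1·m_1 + 4·m_2 + 1·m_3 = 6(Δ_2 - Δ_1) = 78
  1·m_2 + 4·m_3 + 1·m_4 = 6(Δ_3 - Δ_2) = -12
Natural end conditions: m_0 = m_4 = 0.
Forward elimination and back-substitution give m_0 = 0, m_1 = -657/28, m_2 = 195/7, m_3 = -279/28, m_4 = 0.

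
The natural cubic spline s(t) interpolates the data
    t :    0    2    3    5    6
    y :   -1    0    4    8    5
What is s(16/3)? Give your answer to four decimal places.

Let σ_i = s''(x_i). Step sizes h_i = 2, 1, 2, 1; slopes of the chords Δ_i = (y_(i+1) - y_i)/h_i = 1/2, 4, 2, -3.
  2·σ_0 + 6·σ_1 + 1·σ_2 = 6(Δ_1 - Δ_0) = 21
  1·σ_1 + 6·σ_2 + 2·σ_3 = 6(Δ_2 - Δ_1) = -12
  2·σ_2 + 6·σ_3 + 1·σ_4 = 6(Δ_3 - Δ_2) = -30
Natural end conditions: σ_0 = σ_4 = 0.
Forward elimination and back-substitution give σ_0 = 0, σ_1 = 114/31, σ_2 = -33/31, σ_3 = -144/31, σ_4 = 0.
On [5, 6], s(t) = 8 - 45/31·(t - 5) - 72/31·(t - 5)² + 24/31·(t - 5)³.
With (t - 5) = 1/3: s(16/3) = 2033/279.

7.2867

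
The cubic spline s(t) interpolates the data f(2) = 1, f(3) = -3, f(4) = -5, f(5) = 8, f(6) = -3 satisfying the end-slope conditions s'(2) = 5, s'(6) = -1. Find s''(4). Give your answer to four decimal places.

Let M_i = s''(x_i). Step sizes h_i = 1, 1, 1, 1; slopes of the chords Δ_i = (y_(i+1) - y_i)/h_i = -4, -2, 13, -11.
  1·M_0 + 4·M_1 + 1·M_2 = 6(Δ_1 - Δ_0) = 12
  1·M_1 + 4·M_2 + 1·M_3 = 6(Δ_2 - Δ_1) = 90
  1·M_2 + 4·M_3 + 1·M_4 = 6(Δ_3 - Δ_2) = -144
Clamped end conditions give two more equations: 2h_0·M_0 + h_0·M_1 = 6(Δ_0 - s'(2)) = -54 and h_3·M_3 + 2h_3·M_4 = 6(s'(6) - Δ_3) = 60.
Forward elimination and back-substitution give M_0 = -381/14, M_1 = 3/7, M_2 = 75/2, M_3 = -423/7, M_4 = 843/14.

37.5000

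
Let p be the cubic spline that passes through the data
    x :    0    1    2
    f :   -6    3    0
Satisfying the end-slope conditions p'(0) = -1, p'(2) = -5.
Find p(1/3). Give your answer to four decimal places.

With M_i denoting the second derivative at x_i, h_i = 1, 1, and Δ_i = (y_(i+1) − y_i)/h_i = 9, -3:
  1·M_0 + 4·M_1 + 1·M_2 = 6(Δ_1 - Δ_0) = -72
Clamped end conditions give two more equations: 2h_0·M_0 + h_0·M_1 = 6(Δ_0 - p'(0)) = 60 and h_1·M_1 + 2h_1·M_2 = 6(p'(2) - Δ_1) = -12.
Hence M_0 = 46, M_1 = -32, M_2 = 10.
On [0, 1], p(x) = -6 - 1·x + 23·x² - 13·x³.
With x = 1/3: p(1/3) = -115/27.

-4.2593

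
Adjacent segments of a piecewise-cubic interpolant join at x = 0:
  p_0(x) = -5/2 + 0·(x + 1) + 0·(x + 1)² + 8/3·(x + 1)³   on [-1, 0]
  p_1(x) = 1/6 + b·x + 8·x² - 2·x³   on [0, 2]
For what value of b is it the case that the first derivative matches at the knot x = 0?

8

p_0'(x) = 0 + 0·(x + 1) + 8·(x + 1)², so p_0'(0) = 8. On the right, p_1'(0) = b, so b = 8.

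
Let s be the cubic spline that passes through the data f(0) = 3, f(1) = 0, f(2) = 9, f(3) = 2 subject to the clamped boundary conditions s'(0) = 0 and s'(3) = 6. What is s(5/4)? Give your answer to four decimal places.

2.1375

Put m_i = s'' at the i-th knot. Here h = (1, 1, 1) and Δ = (-3, 9, -7), so the interior equations h_(i-1)·m_(i-1) + 2(h_(i-1)+h_i)·m_i + h_i·m_(i+1) = 6(Δ_i − Δ_(i-1)) read
  1·m_0 + 4·m_1 + 1·m_2 = 6(Δ_1 - Δ_0) = 72
  1·m_1 + 4·m_2 + 1·m_3 = 6(Δ_2 - Δ_1) = -96
Clamped end conditions give two more equations: 2h_0·m_0 + h_0·m_1 = 6(Δ_0 - s'(0)) = -18 and h_2·m_2 + 2h_2·m_3 = 6(s'(3) - Δ_2) = 78.
Forward elimination and back-substitution give m_0 = -138/5, m_1 = 186/5, m_2 = -246/5, m_3 = 318/5.
On [1, 2], s(x) = 0 + 24/5·(x - 1) + 93/5·(x - 1)² - 72/5·(x - 1)³.
With (x - 1) = 1/4: s(5/4) = 171/80.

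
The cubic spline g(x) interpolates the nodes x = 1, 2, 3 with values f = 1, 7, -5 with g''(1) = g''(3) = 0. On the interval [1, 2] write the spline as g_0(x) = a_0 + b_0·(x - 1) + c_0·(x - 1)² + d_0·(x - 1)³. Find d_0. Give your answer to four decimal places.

Put σ_i = g'' at the i-th knot. Here h = (1, 1) and Δ = (6, -12), so the interior equations h_(i-1)·σ_(i-1) + 2(h_(i-1)+h_i)·σ_i + h_i·σ_(i+1) = 6(Δ_i − Δ_(i-1)) read
  1·σ_0 + 4·σ_1 + 1·σ_2 = 6(Δ_1 - Δ_0) = -108
Natural end conditions: σ_0 = σ_2 = 0.
Hence σ_0 = 0, σ_1 = -27, σ_2 = 0.
On [1, 2], with g_0(x) = a_0 + b_0·(x - 1) + c_0·(x - 1)² + d_0·(x - 1)³: c_0 = σ_0/2 = 0, d_0 = (σ_1 - σ_0)/(6h_0) = -9/2, b_0 = Δ_0 - h_0(2σ_0 + σ_1)/6 = 21/2.

-4.5000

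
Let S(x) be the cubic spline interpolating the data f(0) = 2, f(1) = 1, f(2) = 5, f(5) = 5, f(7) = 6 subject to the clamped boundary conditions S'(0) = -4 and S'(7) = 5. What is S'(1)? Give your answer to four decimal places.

2.2819

Put M_i = S'' at the i-th knot. Here h = (1, 1, 3, 2) and Δ = (-1, 4, 0, 1/2), so the interior equations h_(i-1)·M_(i-1) + 2(h_(i-1)+h_i)·M_i + h_i·M_(i+1) = 6(Δ_i − Δ_(i-1)) read
  1·M_0 + 4·M_1 + 1·M_2 = 6(Δ_1 - Δ_0) = 30
  1·M_1 + 8·M_2 + 3·M_3 = 6(Δ_2 - Δ_1) = -24
  3·M_2 + 10·M_3 + 2·M_4 = 6(Δ_3 - Δ_2) = 3
Clamped end conditions give two more equations: 2h_0·M_0 + h_0·M_1 = 6(Δ_0 - S'(0)) = 18 and h_3·M_3 + 2h_3·M_4 = 6(S'(7) - Δ_3) = 27.
Forward elimination and back-substitution give M_0 = 511/94, M_1 = 335/47, M_2 = -371/94, M_3 = 7/47, M_4 = 1255/188.
On [1, 2], S'(x) = b_1 + 2c_1·(x - 1) + 3d_1·(x - 1)² with b_1 = Δ_1 - h_1(2M_1 + M_2)/6 = 429/188, c_1 = M_1/2 = 335/94, d_1 = (M_2 - M_1)/(6h_1) = -347/188. So S'(1) = 429/188.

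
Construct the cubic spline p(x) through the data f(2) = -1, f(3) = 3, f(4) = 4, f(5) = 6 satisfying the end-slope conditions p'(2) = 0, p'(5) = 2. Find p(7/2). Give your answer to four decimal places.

3.8333

Write m_i for p''(x_i). With h_i = 1, 1, 1 and divided differences Δ_i = 4, 1, 2, the continuity of p' gives the tridiagonal system
  1·m_0 + 4·m_1 + 1·m_2 = 6(Δ_1 - Δ_0) = -18
  1·m_1 + 4·m_2 + 1·m_3 = 6(Δ_2 - Δ_1) = 6
Clamped end conditions give two more equations: 2h_0·m_0 + h_0·m_1 = 6(Δ_0 - p'(2)) = 24 and h_2·m_2 + 2h_2·m_3 = 6(p'(5) - Δ_2) = 0.
Hence m_0 = 254/15, m_1 = -148/15, m_2 = 68/15, m_3 = -34/15.
On [3, 4], p(x) = 3 + 53/15·(x - 3) - 74/15·(x - 3)² + 12/5·(x - 3)³.
With (x - 3) = 1/2: p(7/2) = 23/6.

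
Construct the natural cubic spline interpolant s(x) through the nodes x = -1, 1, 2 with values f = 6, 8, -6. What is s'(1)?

Put σ_i = s'' at the i-th knot. Here h = (2, 1) and Δ = (1, -14), so the interior equations h_(i-1)·σ_(i-1) + 2(h_(i-1)+h_i)·σ_i + h_i·σ_(i+1) = 6(Δ_i − Δ_(i-1)) read
  2·σ_0 + 6·σ_1 + 1·σ_2 = 6(Δ_1 - Δ_0) = -90
Natural end conditions: σ_0 = σ_2 = 0.
Forward elimination and back-substitution give σ_0 = 0, σ_1 = -15, σ_2 = 0.
On [1, 2], s'(x) = b_1 + 2c_1·(x - 1) + 3d_1·(x - 1)² with b_1 = Δ_1 - h_1(2σ_1 + σ_2)/6 = -9, c_1 = σ_1/2 = -15/2, d_1 = (σ_2 - σ_1)/(6h_1) = 5/2. So s'(1) = -9.

-9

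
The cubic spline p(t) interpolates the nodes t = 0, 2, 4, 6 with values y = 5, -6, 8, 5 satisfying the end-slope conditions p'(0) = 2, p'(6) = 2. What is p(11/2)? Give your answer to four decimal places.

With M_i denoting the second derivative at x_i, h_i = 2, 2, 2, and Δ_i = (y_(i+1) − y_i)/h_i = -11/2, 7, -3/2:
  2·M_0 + 8·M_1 + 2·M_2 = 6(Δ_1 - Δ_0) = 75
  2·M_1 + 8·M_2 + 2·M_3 = 6(Δ_2 - Δ_1) = -51
Clamped end conditions give two more equations: 2h_0·M_0 + h_0·M_1 = 6(Δ_0 - p'(0)) = -45 and h_2·M_2 + 2h_2·M_3 = 6(p'(6) - Δ_2) = 21.
Solving the tridiagonal system: M_0 = -101/5, M_1 = 179/10, M_2 = -139/10, M_3 = 61/5.
On [4, 6], p(t) = 8 + 37/10·(t - 4) - 139/20·(t - 4)² + 87/40·(t - 4)³.
With (t - 4) = 3/2: p(11/2) = 1681/320.

5.2531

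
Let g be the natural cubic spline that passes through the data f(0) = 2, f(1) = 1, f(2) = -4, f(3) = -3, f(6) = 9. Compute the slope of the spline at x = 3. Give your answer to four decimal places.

With M_i denoting the second derivative at x_i, h_i = 1, 1, 1, 3, and Δ_i = (y_(i+1) − y_i)/h_i = -1, -5, 1, 4:
  1·M_0 + 4·M_1 + 1·M_2 = 6(Δ_1 - Δ_0) = -24
  1·M_1 + 4·M_2 + 1·M_3 = 6(Δ_2 - Δ_1) = 36
  1·M_2 + 8·M_3 + 3·M_4 = 6(Δ_3 - Δ_2) = 18
Natural end conditions: M_0 = M_4 = 0.
Solving: M_0 = 0, M_1 = -507/58, M_2 = 318/29, M_3 = 51/58, M_4 = 0.
On [3, 6], g'(x) = b_3 + 2c_3·(x - 3) + 3d_3·(x - 3)² with b_3 = Δ_3 - h_3(2M_3 + M_4)/6 = 181/58, c_3 = M_3/2 = 51/116, d_3 = (M_4 - M_3)/(6h_3) = -17/348. So g'(3) = 181/58.

3.1207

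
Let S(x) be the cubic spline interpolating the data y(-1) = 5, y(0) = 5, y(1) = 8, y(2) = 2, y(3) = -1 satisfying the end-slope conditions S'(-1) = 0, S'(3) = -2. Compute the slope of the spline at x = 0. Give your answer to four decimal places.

2.6071

Put M_i = S'' at the i-th knot. Here h = (1, 1, 1, 1) and Δ = (0, 3, -6, -3), so the interior equations h_(i-1)·M_(i-1) + 2(h_(i-1)+h_i)·M_i + h_i·M_(i+1) = 6(Δ_i − Δ_(i-1)) read
  1·M_0 + 4·M_1 + 1·M_2 = 6(Δ_1 - Δ_0) = 18
  1·M_1 + 4·M_2 + 1·M_3 = 6(Δ_2 - Δ_1) = -54
  1·M_2 + 4·M_3 + 1·M_4 = 6(Δ_3 - Δ_2) = 18
Clamped end conditions give two more equations: 2h_0·M_0 + h_0·M_1 = 6(Δ_0 - S'(-1)) = 0 and h_3·M_3 + 2h_3·M_4 = 6(S'(3) - Δ_3) = 6.
Solving the tridiagonal system: M_0 = -73/14, M_1 = 73/7, M_2 = -37/2, M_3 = 67/7, M_4 = -25/14.
On [0, 1], S'(x) = b_1 + 2c_1·x + 3d_1·x² with b_1 = Δ_1 - h_1(2M_1 + M_2)/6 = 73/28, c_1 = M_1/2 = 73/14, d_1 = (M_2 - M_1)/(6h_1) = -135/28. So S'(0) = 73/28.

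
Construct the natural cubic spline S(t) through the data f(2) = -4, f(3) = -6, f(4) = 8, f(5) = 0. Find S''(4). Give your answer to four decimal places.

Let σ_i = S''(x_i). Step sizes h_i = 1, 1, 1; slopes of the chords Δ_i = (y_(i+1) - y_i)/h_i = -2, 14, -8.
  1·σ_0 + 4·σ_1 + 1·σ_2 = 6(Δ_1 - Δ_0) = 96
  1·σ_1 + 4·σ_2 + 1·σ_3 = 6(Δ_2 - Δ_1) = -132
Natural end conditions: σ_0 = σ_3 = 0.
Solving: σ_0 = 0, σ_1 = 172/5, σ_2 = -208/5, σ_3 = 0.

-41.6000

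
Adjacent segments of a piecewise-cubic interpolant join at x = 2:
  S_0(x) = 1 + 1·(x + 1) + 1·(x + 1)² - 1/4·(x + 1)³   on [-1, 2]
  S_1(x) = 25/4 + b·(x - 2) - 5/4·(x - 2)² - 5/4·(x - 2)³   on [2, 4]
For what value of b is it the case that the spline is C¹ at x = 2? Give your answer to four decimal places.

S_0'(x) = 1 + 2·(x + 1) - 3/4·(x + 1)², so S_0'(2) = 1/4. On the right, S_1'(2) = b, so b = 1/4.

0.2500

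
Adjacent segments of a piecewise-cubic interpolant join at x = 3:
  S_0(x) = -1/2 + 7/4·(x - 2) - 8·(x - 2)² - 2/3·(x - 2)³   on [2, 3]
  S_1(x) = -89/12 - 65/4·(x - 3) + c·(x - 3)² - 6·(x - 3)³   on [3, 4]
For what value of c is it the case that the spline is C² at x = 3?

S_0''(x) = -16 - 4·(x - 2), so S_0''(3) = -20. On the right, S_1''(3) = 2c, so c = -10.

-10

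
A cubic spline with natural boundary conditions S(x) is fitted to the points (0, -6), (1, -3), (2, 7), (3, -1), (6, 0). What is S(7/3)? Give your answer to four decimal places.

Let m_i = S''(x_i). Step sizes h_i = 1, 1, 1, 3; slopes of the chords Δ_i = (y_(i+1) - y_i)/h_i = 3, 10, -8, 1/3.
  1·m_0 + 4·m_1 + 1·m_2 = 6(Δ_1 - Δ_0) = 42
  1·m_1 + 4·m_2 + 1·m_3 = 6(Δ_2 - Δ_1) = -108
  1·m_2 + 8·m_3 + 3·m_4 = 6(Δ_3 - Δ_2) = 50
Natural end conditions: m_0 = m_4 = 0.
Solving: m_0 = 0, m_1 = 554/29, m_2 = -998/29, m_3 = 306/29, m_4 = 0.
On [2, 3], S(x) = 7 + 149/87·(x - 2) - 499/29·(x - 2)² + 652/87·(x - 2)³.
With (x - 2) = 1/3: S(7/3) = 13945/2349.

5.9366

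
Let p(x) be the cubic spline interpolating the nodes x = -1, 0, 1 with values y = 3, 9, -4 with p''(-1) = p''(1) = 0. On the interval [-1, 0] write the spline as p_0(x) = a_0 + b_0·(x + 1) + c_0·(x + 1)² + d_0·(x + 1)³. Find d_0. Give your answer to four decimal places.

-4.7500

Put M_i = p'' at the i-th knot. Here h = (1, 1) and Δ = (6, -13), so the interior equations h_(i-1)·M_(i-1) + 2(h_(i-1)+h_i)·M_i + h_i·M_(i+1) = 6(Δ_i − Δ_(i-1)) read
  1·M_0 + 4·M_1 + 1·M_2 = 6(Δ_1 - Δ_0) = -114
Natural end conditions: M_0 = M_2 = 0.
Forward elimination and back-substitution give M_0 = 0, M_1 = -57/2, M_2 = 0.
On [-1, 0], with p_0(x) = a_0 + b_0·(x + 1) + c_0·(x + 1)² + d_0·(x + 1)³: c_0 = M_0/2 = 0, d_0 = (M_1 - M_0)/(6h_0) = -19/4, b_0 = Δ_0 - h_0(2M_0 + M_1)/6 = 43/4.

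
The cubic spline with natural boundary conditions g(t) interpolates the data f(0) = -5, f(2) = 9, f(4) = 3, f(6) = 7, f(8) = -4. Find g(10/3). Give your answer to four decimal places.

4.8942

Put σ_i = g'' at the i-th knot. Here h = (2, 2, 2, 2) and Δ = (7, -3, 2, -11/2), so the interior equations h_(i-1)·σ_(i-1) + 2(h_(i-1)+h_i)·σ_i + h_i·σ_(i+1) = 6(Δ_i − Δ_(i-1)) read
  2·σ_0 + 8·σ_1 + 2·σ_2 = 6(Δ_1 - Δ_0) = -60
  2·σ_1 + 8·σ_2 + 2·σ_3 = 6(Δ_2 - Δ_1) = 30
  2·σ_2 + 8·σ_3 + 2·σ_4 = 6(Δ_3 - Δ_2) = -45
Natural end conditions: σ_0 = σ_4 = 0.
Forward elimination and back-substitution give σ_0 = 0, σ_1 = -1065/112, σ_2 = 225/28, σ_3 = -855/112, σ_4 = 0.
On [2, 4], g(t) = 9 + 37/56·(t - 2) - 1065/224·(t - 2)² + 655/448·(t - 2)³.
With (t - 2) = 4/3: g(10/3) = 925/189.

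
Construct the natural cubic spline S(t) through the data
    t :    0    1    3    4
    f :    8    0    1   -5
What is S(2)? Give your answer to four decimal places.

0.1250

Put σ_i = S'' at the i-th knot. Here h = (1, 2, 1) and Δ = (-8, 1/2, -6), so the interior equations h_(i-1)·σ_(i-1) + 2(h_(i-1)+h_i)·σ_i + h_i·σ_(i+1) = 6(Δ_i − Δ_(i-1)) read
  1·σ_0 + 6·σ_1 + 2·σ_2 = 6(Δ_1 - Δ_0) = 51
  2·σ_1 + 6·σ_2 + 1·σ_3 = 6(Δ_2 - Δ_1) = -39
Natural end conditions: σ_0 = σ_3 = 0.
Solving: σ_0 = 0, σ_1 = 12, σ_2 = -21/2, σ_3 = 0.
On [1, 3], S(t) = 0 - 4·(t - 1) + 6·(t - 1)² - 15/8·(t - 1)³.
With (t - 1) = 1: S(2) = 1/8.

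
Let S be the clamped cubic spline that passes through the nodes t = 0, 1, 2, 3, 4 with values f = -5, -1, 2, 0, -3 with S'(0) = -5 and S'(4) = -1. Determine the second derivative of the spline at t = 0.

Put M_i = S'' at the i-th knot. Here h = (1, 1, 1, 1) and Δ = (4, 3, -2, -3), so the interior equations h_(i-1)·M_(i-1) + 2(h_(i-1)+h_i)·M_i + h_i·M_(i+1) = 6(Δ_i − Δ_(i-1)) read
  1·M_0 + 4·M_1 + 1·M_2 = 6(Δ_1 - Δ_0) = -6
  1·M_1 + 4·M_2 + 1·M_3 = 6(Δ_2 - Δ_1) = -30
  1·M_2 + 4·M_3 + 1·M_4 = 6(Δ_3 - Δ_2) = -6
Clamped end conditions give two more equations: 2h_0·M_0 + h_0·M_1 = 6(Δ_0 - S'(0)) = 54 and h_3·M_3 + 2h_3·M_4 = 6(S'(4) - Δ_3) = 12.
Forward elimination and back-substitution give M_0 = 31, M_1 = -8, M_2 = -5, M_3 = -2, M_4 = 7.

31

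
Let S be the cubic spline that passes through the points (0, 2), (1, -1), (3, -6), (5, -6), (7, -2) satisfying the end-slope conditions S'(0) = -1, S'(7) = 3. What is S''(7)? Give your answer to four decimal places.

1.0523

Put M_i = S'' at the i-th knot. Here h = (1, 2, 2, 2) and Δ = (-3, -5/2, 0, 2), so the interior equations h_(i-1)·M_(i-1) + 2(h_(i-1)+h_i)·M_i + h_i·M_(i+1) = 6(Δ_i − Δ_(i-1)) read
  1·M_0 + 6·M_1 + 2·M_2 = 6(Δ_1 - Δ_0) = 3
  2·M_1 + 8·M_2 + 2·M_3 = 6(Δ_2 - Δ_1) = 15
  2·M_2 + 8·M_3 + 2·M_4 = 6(Δ_3 - Δ_2) = 12
Clamped end conditions give two more equations: 2h_0·M_0 + h_0·M_1 = 6(Δ_0 - S'(0)) = -12 and h_3·M_3 + 2h_3·M_4 = 6(S'(7) - Δ_3) = 6.
Solving: M_0 = -565/86, M_1 = 49/43, M_2 = 235/172, M_3 = 77/86, M_4 = 181/172.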